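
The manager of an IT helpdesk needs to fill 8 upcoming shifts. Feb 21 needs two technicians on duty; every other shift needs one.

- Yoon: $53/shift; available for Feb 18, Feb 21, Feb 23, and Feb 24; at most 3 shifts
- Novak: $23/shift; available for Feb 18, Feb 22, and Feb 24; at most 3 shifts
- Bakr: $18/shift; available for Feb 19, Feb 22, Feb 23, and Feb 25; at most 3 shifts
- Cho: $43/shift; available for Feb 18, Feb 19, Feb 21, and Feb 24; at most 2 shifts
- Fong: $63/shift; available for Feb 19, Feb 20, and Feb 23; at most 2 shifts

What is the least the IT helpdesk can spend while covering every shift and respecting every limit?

Feb 20 can only be covered by Fong, so that assignment is forced.
Feb 21 can only be covered by Yoon and Cho, so that assignment is forced.
Feb 25 can only be covered by Bakr, so that assignment is forced.
Picking the cheapest available technician for each shift independently would cost $277, but that ignores the shift limits.
An optimal schedule: Feb 18→Novak, Feb 19→Bakr, Feb 20→Fong, Feb 21→Cho+Yoon, Feb 22→Novak, Feb 23→Bakr, Feb 24→Novak, Feb 25→Bakr.
Total: 23 + 18 + 63 + 43 + 53 + 23 + 18 + 23 + 18 = $282.

$282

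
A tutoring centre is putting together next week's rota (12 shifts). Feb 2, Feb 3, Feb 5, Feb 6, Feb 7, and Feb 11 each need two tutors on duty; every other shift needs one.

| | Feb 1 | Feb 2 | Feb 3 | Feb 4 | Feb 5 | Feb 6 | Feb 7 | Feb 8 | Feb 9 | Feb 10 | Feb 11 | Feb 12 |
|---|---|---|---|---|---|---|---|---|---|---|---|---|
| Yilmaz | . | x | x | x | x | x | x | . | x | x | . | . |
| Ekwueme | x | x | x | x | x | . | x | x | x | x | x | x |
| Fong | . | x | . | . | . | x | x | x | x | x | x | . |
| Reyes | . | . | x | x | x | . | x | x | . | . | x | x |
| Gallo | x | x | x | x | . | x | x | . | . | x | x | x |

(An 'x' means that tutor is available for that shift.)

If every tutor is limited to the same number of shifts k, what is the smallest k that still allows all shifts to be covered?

4

With 5 tutors and 18 worker-slots to fill, someone must work at least ⌈18/5⌉ = 4 shifts, so k ≥ 4.
k = 4 works: Feb 1→Ekwueme, Feb 2→Fong+Gallo, Feb 3→Reyes+Gallo, Feb 4→Yilmaz, Feb 5→Yilmaz+Ekwueme, Feb 6→Yilmaz+Fong, Feb 7→Reyes+Gallo, Feb 8→Ekwueme, Feb 9→Yilmaz, Feb 10→Fong, Feb 11→Fong+Reyes, Feb 12→Ekwueme.
Loads: Yilmaz 4, Ekwueme 4, Fong 4, Reyes 3, Gallo 3 — all ≤ 4.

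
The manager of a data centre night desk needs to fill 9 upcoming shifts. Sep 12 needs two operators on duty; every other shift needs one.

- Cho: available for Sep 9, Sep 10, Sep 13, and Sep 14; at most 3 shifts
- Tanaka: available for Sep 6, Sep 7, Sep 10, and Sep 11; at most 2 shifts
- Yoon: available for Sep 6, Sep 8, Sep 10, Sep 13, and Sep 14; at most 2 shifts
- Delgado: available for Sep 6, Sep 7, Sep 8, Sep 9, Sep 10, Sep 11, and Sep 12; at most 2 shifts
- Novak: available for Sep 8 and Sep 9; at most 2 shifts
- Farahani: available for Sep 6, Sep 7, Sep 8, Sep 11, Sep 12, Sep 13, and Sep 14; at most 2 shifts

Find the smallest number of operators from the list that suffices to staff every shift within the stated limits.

10 slots to fill and no one can take more than 3, so at least ⌈10/3⌉ = 4 operators are needed.
Any 4 operators together have capacity at most 3+2+2+2 = 9 < 10 slots, so 4 can never suffice.
Cho, Tanaka, Yoon, Delgado, and Farahani alone can cover everything: Sep 6→Yoon, Sep 7→Tanaka, Sep 8→Yoon, Sep 9→Cho, Sep 10→Delgado, Sep 11→Tanaka, Sep 12→Delgado+Farahani, Sep 13→Cho, Sep 14→Cho.

5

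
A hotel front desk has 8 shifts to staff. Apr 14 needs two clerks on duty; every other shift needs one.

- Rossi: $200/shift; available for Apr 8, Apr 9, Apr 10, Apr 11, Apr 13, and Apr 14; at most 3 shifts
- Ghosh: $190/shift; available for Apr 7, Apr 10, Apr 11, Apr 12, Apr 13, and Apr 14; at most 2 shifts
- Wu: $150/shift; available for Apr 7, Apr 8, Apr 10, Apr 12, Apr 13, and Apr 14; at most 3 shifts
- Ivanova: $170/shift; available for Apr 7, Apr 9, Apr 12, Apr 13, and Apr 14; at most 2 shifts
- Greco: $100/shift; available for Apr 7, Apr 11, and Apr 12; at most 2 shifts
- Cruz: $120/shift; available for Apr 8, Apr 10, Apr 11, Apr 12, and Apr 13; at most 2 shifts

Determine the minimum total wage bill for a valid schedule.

Picking the cheapest available clerk for each shift independently would cost $1150, but that ignores the shift limits.
An optimal schedule: Apr 7→Greco, Apr 8→Cruz, Apr 9→Ivanova, Apr 10→Cruz, Apr 11→Greco, Apr 12→Wu, Apr 13→Wu, Apr 14→Wu+Ivanova.
Total: 100 + 120 + 170 + 120 + 100 + 150 + 150 + 150 + 170 = $1230.

$1230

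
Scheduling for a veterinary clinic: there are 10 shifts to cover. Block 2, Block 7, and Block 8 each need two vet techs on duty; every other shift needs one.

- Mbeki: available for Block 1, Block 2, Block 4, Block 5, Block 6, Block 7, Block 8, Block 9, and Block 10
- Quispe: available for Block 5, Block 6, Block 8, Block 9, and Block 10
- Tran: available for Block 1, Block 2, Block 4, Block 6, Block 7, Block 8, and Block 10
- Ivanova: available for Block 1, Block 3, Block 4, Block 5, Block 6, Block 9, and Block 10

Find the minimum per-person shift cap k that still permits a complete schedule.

4

With 4 vet techs and 13 worker-slots to fill, someone must work at least ⌈13/4⌉ = 4 shifts, so k ≥ 4.
k = 4 works: Block 1→Mbeki, Block 2→Mbeki+Tran, Block 3→Ivanova, Block 4→Mbeki, Block 5→Quispe, Block 6→Quispe, Block 7→Mbeki+Tran, Block 8→Quispe+Tran, Block 9→Quispe, Block 10→Tran.
Loads: Mbeki 4, Quispe 4, Tran 4, Ivanova 1 — all ≤ 4.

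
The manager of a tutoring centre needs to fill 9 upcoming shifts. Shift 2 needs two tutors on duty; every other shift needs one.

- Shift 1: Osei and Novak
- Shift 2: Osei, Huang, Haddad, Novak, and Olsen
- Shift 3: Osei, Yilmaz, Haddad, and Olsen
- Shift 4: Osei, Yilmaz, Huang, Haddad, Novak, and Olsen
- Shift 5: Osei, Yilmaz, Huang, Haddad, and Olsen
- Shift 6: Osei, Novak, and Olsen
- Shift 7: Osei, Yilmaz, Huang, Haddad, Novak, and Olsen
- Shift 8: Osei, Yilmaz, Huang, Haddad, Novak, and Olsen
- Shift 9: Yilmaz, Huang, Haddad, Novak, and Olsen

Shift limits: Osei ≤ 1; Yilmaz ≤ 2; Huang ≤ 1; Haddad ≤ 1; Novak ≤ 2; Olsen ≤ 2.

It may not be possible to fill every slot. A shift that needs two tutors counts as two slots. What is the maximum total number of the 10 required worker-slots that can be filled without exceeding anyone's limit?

9

Total capacity across all tutors is 1+2+1+1+2+2 = 9, and 10 slots are needed, so at most 9 can be filled.
An assignment achieving 9: Shift 1→Osei, Shift 2→Huang+Haddad, Shift 3→Yilmaz, Shift 4→Olsen, Shift 5→Yilmaz, Shift 6→Novak, Shift 7→Olsen, Shift 9→Novak.
Loads: Osei 1/1, Yilmaz 2/2, Huang 1/1, Haddad 1/1, Novak 2/2, Olsen 2/2.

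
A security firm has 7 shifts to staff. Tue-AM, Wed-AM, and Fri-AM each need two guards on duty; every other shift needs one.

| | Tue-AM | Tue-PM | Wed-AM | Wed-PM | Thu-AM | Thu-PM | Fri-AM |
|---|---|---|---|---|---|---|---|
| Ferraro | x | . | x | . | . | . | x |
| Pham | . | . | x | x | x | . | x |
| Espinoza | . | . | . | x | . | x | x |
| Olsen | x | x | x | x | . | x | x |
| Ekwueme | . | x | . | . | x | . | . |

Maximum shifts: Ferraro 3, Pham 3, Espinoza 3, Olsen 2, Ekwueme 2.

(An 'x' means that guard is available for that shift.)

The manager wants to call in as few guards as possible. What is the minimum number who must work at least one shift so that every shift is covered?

10 slots to fill and no one can take more than 3, so at least ⌈10/3⌉ = 4 guards are needed.
Ferraro, Pham, Espinoza, and Olsen alone can cover everything: Tue-AM→Ferraro+Olsen, Tue-PM→Olsen, Wed-AM→Ferraro+Pham, Wed-PM→Pham, Thu-AM→Pham, Thu-PM→Espinoza, Fri-AM→Ferraro+Espinoza.

4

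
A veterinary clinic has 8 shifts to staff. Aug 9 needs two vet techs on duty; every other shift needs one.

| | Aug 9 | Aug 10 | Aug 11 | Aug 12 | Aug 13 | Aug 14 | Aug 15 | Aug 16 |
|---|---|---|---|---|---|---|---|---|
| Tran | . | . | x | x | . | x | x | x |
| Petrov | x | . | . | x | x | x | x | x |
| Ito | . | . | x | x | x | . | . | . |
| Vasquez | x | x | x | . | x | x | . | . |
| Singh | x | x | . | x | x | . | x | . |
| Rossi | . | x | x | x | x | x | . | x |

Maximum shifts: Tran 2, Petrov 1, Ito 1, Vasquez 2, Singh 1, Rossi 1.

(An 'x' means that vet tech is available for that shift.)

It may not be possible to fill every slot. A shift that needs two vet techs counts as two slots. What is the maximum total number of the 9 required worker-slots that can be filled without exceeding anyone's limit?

Total capacity across all vet techs is 2+1+1+2+1+1 = 8, and 9 slots are needed, so at most 8 can be filled.
An assignment achieving 8: Aug 9→Petrov+Vasquez, Aug 10→Vasquez, Aug 11→Ito, Aug 12→Singh, Aug 14→Rossi, Aug 15→Tran, Aug 16→Tran.
Loads: Tran 2/2, Petrov 1/1, Ito 1/1, Vasquez 2/2, Singh 1/1, Rossi 1/1.

8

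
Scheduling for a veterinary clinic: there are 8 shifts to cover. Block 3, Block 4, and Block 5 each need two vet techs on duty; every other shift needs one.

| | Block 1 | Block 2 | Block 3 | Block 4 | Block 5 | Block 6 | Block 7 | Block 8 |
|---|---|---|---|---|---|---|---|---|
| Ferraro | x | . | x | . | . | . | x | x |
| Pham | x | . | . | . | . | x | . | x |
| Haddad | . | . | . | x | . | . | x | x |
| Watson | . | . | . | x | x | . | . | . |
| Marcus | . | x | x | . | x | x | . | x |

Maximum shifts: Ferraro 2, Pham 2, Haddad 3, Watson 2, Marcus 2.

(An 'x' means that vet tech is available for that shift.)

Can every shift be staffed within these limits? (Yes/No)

Total capacity is 11 and 11 slots are needed, so capacity alone doesn't rule it out.
Shifts {Block 2, Block 3, Block 5} need 5 worker-slots in total, but the vet techs available for any of those shifts (Ferraro, Watson, and Marcus) can supply at most 4 among them. So no valid schedule exists.

No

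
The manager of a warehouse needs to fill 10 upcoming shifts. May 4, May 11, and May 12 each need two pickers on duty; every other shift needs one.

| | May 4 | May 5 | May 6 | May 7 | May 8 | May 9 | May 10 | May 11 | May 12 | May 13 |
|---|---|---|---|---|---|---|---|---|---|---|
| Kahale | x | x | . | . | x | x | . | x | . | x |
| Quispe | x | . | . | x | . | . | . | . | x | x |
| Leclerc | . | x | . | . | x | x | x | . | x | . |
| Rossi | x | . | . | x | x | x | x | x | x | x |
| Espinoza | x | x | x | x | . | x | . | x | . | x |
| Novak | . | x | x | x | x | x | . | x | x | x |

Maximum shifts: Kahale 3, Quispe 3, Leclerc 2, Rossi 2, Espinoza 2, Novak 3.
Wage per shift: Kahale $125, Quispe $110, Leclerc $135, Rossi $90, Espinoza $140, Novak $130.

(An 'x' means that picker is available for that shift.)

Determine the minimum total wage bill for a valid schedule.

Picking the cheapest available picker for each shift independently would cost $1320, but that ignores the shift limits.
An optimal schedule: May 4→Quispe+Kahale, May 5→Kahale, May 6→Novak, May 7→Rossi, May 8→Novak, May 9→Leclerc, May 10→Rossi, May 11→Kahale+Novak, May 12→Quispe+Leclerc, May 13→Quispe.
Total: 110 + 125 + 125 + 130 + 90 + 130 + 135 + 90 + 125 + 130 + 110 + 135 + 110 = $1545.

$1545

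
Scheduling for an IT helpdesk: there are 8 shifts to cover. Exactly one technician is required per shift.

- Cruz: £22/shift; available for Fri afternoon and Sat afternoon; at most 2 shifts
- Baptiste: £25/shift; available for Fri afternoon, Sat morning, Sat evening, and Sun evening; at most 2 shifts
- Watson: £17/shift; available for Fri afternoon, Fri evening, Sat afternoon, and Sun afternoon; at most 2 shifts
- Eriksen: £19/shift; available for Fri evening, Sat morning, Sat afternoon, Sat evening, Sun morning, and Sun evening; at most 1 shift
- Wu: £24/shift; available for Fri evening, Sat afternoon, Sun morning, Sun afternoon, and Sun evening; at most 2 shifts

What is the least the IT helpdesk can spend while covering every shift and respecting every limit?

£170

Picking the cheapest available technician for each shift independently would cost £144, but that ignores the shift limits.
An optimal schedule: Fri afternoon→Cruz, Fri evening→Watson, Sat morning→Eriksen, Sat afternoon→Cruz, Sat evening→Baptiste, Sun morning→Wu, Sun afternoon→Watson, Sun evening→Wu.
Total: 22 + 17 + 19 + 22 + 25 + 24 + 17 + 24 = £170.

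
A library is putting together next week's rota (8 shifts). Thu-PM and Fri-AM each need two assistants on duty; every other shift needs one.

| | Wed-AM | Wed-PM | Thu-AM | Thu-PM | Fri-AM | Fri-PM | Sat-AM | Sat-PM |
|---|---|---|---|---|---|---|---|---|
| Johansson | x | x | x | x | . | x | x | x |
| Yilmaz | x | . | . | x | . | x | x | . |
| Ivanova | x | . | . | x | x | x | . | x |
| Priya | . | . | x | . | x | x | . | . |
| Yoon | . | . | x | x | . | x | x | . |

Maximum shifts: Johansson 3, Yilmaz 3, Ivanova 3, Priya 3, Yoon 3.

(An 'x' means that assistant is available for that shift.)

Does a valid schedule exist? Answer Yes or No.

Wed-PM can only be covered by Johansson, so that assignment is forced.
Fri-AM can only be covered by Ivanova and Priya, so that assignment is forced.
One valid schedule: Wed-AM→Johansson, Wed-PM→Johansson, Thu-AM→Priya, Thu-PM→Yilmaz+Ivanova, Fri-AM→Ivanova+Priya, Fri-PM→Yilmaz, Sat-AM→Yilmaz, Sat-PM→Johansson.
Loads: Johansson 3/3, Yilmaz 3/3, Ivanova 2/3, Priya 2/3, Yoon 0/3 — all within limits.

Yes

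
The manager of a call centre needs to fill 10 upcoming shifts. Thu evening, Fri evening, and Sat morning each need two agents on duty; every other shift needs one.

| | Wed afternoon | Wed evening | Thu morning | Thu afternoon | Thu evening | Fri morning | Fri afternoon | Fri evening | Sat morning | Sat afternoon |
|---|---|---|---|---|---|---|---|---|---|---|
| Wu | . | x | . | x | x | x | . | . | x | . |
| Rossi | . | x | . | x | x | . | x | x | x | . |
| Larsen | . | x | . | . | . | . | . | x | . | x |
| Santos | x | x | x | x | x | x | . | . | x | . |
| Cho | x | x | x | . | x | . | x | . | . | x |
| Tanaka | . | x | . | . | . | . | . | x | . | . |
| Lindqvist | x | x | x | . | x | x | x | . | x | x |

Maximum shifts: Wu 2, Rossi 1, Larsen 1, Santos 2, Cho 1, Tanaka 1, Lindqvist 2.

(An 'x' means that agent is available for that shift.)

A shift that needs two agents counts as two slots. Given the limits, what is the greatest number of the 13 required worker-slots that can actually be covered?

Total capacity across all agents is 2+1+1+2+1+1+2 = 10, and 13 slots are needed, so at most 10 can be filled.
An assignment achieving 10: Wed afternoon→Santos, Thu morning→Santos, Thu afternoon→Wu, Thu evening→Lindqvist, Fri morning→Wu, Fri afternoon→Rossi, Fri evening→Larsen+Tanaka, Sat morning→Lindqvist, Sat afternoon→Cho.
Loads: Wu 2/2, Rossi 1/1, Larsen 1/1, Santos 2/2, Cho 1/1, Tanaka 1/1, Lindqvist 2/2.

10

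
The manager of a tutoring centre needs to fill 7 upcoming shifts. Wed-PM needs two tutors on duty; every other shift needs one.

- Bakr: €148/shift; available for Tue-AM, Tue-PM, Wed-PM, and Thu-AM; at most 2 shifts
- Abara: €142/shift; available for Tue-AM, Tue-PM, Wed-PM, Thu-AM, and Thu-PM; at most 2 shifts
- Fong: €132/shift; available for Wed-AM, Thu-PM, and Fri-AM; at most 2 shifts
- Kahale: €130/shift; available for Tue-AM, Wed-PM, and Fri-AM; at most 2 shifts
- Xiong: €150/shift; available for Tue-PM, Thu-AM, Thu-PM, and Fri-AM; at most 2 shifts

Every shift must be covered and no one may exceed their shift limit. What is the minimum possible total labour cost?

€1104

Wed-AM can only be covered by Fong, so that assignment is forced.
Picking the cheapest available tutor for each shift independently would cost €1080, but that ignores the shift limits.
An optimal schedule: Tue-AM→Bakr, Tue-PM→Bakr, Wed-AM→Fong, Wed-PM→Abara+Kahale, Thu-AM→Abara, Thu-PM→Fong, Fri-AM→Kahale.
Total: 148 + 148 + 132 + 142 + 130 + 142 + 132 + 130 = €1104.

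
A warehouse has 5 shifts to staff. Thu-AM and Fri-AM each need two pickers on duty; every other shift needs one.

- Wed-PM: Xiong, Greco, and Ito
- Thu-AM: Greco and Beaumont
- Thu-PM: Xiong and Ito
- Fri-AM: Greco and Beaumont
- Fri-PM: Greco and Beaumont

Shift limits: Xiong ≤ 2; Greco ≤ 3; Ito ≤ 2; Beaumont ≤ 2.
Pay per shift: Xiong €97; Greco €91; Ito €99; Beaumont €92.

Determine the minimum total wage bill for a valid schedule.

Thu-AM can only be covered by Greco and Beaumont, so that assignment is forced.
Fri-AM can only be covered by Greco and Beaumont, so that assignment is forced.
Picking the cheapest available picker for each shift independently would cost €645, but that ignores the shift limits.
An optimal schedule: Wed-PM→Xiong, Thu-AM→Greco+Beaumont, Thu-PM→Xiong, Fri-AM→Greco+Beaumont, Fri-PM→Greco.
Total: 97 + 91 + 92 + 97 + 91 + 92 + 91 = €651.

€651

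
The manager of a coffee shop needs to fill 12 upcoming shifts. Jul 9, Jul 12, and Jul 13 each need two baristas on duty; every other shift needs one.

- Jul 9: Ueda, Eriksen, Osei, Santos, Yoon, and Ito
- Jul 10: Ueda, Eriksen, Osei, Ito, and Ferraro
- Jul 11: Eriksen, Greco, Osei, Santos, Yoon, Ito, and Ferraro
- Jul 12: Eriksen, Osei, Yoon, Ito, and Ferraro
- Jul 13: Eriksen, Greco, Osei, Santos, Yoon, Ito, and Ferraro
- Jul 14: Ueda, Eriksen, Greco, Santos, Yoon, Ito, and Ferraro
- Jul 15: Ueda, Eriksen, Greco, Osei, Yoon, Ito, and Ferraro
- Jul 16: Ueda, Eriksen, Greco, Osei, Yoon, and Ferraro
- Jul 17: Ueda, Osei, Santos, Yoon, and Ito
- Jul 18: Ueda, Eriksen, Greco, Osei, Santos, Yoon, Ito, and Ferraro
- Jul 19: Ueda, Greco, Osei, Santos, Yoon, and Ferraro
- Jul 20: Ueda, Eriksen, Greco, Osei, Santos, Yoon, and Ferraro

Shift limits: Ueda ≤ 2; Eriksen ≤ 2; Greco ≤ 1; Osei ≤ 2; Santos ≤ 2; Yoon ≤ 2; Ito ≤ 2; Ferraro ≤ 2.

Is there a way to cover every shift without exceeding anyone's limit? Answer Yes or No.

One valid schedule: Jul 9→Yoon+Ito, Jul 10→Ueda, Jul 11→Eriksen, Jul 12→Yoon+Ferraro, Jul 13→Ito+Ferraro, Jul 14→Santos, Jul 15→Osei, Jul 16→Eriksen, Jul 17→Ueda, Jul 18→Santos, Jul 19→Greco, Jul 20→Osei.
Loads: Ueda 2/2, Eriksen 2/2, Greco 1/1, Osei 2/2, Santos 2/2, Yoon 2/2, Ito 2/2, Ferraro 2/2 — all within limits.

Yes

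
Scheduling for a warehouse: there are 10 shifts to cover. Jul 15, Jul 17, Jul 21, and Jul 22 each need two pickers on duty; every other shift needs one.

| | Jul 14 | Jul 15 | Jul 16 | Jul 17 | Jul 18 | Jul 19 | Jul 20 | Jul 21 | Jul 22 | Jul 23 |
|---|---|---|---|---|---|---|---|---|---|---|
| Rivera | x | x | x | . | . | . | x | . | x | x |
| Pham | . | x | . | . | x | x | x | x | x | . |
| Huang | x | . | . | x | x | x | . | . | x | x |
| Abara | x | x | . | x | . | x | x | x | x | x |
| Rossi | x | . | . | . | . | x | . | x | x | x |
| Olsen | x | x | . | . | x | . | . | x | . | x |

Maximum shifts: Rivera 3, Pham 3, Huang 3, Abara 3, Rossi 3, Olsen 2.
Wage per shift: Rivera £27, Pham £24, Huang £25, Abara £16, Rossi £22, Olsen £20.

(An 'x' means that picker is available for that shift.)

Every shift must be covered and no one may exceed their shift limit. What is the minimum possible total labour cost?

£303

Jul 16 can only be covered by Rivera, so that assignment is forced.
Jul 17 can only be covered by Huang and Abara, so that assignment is forced.
Picking the cheapest available picker for each shift independently would cost £262, but that ignores the shift limits.
An optimal schedule: Jul 14→Rossi, Jul 15→Olsen+Pham, Jul 16→Rivera, Jul 17→Abara+Huang, Jul 18→Olsen, Jul 19→Abara, Jul 20→Abara, Jul 21→Rossi+Pham, Jul 22→Pham+Huang, Jul 23→Rossi.
Total: 22 + 20 + 24 + 27 + 16 + 25 + 20 + 16 + 16 + 22 + 24 + 24 + 25 + 22 = £303.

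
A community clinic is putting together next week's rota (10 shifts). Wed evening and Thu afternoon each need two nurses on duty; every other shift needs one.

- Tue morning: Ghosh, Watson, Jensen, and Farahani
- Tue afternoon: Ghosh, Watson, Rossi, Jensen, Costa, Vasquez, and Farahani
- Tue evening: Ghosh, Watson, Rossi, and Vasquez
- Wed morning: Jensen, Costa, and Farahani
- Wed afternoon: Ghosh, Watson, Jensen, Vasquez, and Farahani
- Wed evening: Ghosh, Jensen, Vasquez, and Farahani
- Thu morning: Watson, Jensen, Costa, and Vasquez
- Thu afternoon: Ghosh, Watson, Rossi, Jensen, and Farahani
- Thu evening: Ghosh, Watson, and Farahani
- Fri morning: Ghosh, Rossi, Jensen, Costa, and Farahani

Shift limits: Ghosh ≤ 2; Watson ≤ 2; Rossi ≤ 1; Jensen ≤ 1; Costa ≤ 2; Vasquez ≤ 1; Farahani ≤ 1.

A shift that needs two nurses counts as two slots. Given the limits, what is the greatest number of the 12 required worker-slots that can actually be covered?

Total capacity across all nurses is 2+2+1+1+2+1+1 = 10, and 12 slots are needed, so at most 10 can be filled.
An assignment achieving 10: Tue morning→Ghosh, Tue afternoon→Costa, Tue evening→Watson, Wed morning→Jensen, Wed evening→Vasquez+Farahani, Thu morning→Watson, Thu afternoon→Rossi, Thu evening→Ghosh, Fri morning→Costa.
Loads: Ghosh 2/2, Watson 2/2, Rossi 1/1, Jensen 1/1, Costa 2/2, Vasquez 1/1, Farahani 1/1.

10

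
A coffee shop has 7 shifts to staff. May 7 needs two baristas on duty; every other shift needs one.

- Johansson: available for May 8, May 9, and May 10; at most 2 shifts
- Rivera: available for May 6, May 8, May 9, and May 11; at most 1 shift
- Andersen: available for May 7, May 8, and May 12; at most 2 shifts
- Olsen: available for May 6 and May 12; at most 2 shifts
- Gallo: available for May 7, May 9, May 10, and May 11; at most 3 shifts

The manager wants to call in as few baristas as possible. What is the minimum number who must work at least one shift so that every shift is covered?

4

8 slots to fill and no one can take more than 3, so at least ⌈8/3⌉ = 3 baristas are needed.
Any 3 baristas together have capacity at most 3+2+2 = 7 < 8 slots, so 3 can never suffice.
Johansson, Rivera, Andersen, and Gallo alone can cover everything: May 6→Rivera, May 7→Andersen+Gallo, May 8→Johansson, May 9→Gallo, May 10→Johansson, May 11→Gallo, May 12→Andersen.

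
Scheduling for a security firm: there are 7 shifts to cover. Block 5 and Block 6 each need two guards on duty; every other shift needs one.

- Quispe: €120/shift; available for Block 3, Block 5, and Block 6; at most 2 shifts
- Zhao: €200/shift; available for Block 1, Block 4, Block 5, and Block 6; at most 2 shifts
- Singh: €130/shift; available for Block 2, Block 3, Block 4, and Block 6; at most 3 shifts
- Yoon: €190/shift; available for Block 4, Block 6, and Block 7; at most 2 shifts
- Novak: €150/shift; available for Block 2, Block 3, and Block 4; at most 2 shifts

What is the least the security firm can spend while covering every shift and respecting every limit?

Block 1 can only be covered by Zhao, so that assignment is forced.
Block 5 can only be covered by Quispe and Zhao, so that assignment is forced.
Block 7 can only be covered by Yoon, so that assignment is forced.
Picking the cheapest available guard for each shift independently would cost €1340, but that ignores the shift limits.
An optimal schedule: Block 1→Zhao, Block 2→Singh, Block 3→Singh, Block 4→Novak, Block 5→Quispe+Zhao, Block 6→Quispe+Singh, Block 7→Yoon.
Total: 200 + 130 + 130 + 150 + 120 + 200 + 120 + 130 + 190 = €1370.

€1370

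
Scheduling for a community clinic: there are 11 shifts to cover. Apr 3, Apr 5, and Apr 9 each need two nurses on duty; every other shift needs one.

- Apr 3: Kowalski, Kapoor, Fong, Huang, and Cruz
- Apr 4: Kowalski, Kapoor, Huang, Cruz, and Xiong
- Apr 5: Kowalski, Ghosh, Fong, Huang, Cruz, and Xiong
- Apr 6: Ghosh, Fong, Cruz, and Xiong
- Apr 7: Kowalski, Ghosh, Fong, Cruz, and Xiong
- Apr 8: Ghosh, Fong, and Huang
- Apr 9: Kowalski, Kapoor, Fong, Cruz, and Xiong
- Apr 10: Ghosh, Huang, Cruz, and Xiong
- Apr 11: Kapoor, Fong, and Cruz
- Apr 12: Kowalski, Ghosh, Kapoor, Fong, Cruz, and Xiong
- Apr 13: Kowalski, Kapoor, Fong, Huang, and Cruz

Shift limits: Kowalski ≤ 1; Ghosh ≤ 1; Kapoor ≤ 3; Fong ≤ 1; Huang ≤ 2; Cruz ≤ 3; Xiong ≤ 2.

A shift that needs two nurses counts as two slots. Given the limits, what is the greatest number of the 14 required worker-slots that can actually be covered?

13

Total capacity across all nurses is 1+1+3+1+2+3+2 = 13, and 14 slots are needed, so at most 13 can be filled.
An assignment achieving 13: Apr 3→Kowalski+Kapoor, Apr 4→Kapoor, Apr 5→Cruz+Xiong, Apr 6→Fong, Apr 7→Cruz, Apr 8→Ghosh, Apr 9→Cruz+Xiong, Apr 10→Huang, Apr 11→Kapoor, Apr 13→Huang.
Loads: Kowalski 1/1, Ghosh 1/1, Kapoor 3/3, Fong 1/1, Huang 2/2, Cruz 3/3, Xiong 2/2.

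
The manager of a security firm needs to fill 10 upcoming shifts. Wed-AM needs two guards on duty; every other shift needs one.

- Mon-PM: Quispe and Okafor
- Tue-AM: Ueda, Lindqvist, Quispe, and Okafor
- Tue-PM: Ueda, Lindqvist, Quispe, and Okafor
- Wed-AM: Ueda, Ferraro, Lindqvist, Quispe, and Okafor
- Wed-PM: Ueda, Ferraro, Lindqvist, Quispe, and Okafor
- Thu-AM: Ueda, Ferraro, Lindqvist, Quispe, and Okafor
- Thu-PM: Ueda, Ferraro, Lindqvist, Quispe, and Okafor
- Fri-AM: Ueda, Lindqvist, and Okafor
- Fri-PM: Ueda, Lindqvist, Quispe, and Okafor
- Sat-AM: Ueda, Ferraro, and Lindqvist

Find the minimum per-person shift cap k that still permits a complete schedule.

With 5 guards and 11 worker-slots to fill, someone must work at least ⌈11/5⌉ = 3 shifts, so k ≥ 3.
k = 3 works: Mon-PM→Quispe, Tue-AM→Ueda, Tue-PM→Lindqvist, Wed-AM→Lindqvist+Quispe, Wed-PM→Ferraro, Thu-AM→Ferraro, Thu-PM→Ferraro, Fri-AM→Ueda, Fri-PM→Lindqvist, Sat-AM→Ueda.
Loads: Ueda 3, Ferraro 3, Lindqvist 3, Quispe 2, Okafor 0 — all ≤ 3.

3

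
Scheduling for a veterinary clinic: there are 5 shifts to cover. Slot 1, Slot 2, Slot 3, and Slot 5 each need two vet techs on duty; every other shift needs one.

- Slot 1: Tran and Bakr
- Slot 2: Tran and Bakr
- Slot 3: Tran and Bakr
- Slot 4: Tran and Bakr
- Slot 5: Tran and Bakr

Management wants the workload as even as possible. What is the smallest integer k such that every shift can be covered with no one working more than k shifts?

With 2 vet techs and 9 worker-slots to fill, someone must work at least ⌈9/2⌉ = 5 shifts, so k ≥ 5.
k = 5 works: Slot 1→Tran+Bakr, Slot 2→Tran+Bakr, Slot 3→Tran+Bakr, Slot 4→Tran, Slot 5→Tran+Bakr.
Loads: Tran 5, Bakr 4 — all ≤ 5.

5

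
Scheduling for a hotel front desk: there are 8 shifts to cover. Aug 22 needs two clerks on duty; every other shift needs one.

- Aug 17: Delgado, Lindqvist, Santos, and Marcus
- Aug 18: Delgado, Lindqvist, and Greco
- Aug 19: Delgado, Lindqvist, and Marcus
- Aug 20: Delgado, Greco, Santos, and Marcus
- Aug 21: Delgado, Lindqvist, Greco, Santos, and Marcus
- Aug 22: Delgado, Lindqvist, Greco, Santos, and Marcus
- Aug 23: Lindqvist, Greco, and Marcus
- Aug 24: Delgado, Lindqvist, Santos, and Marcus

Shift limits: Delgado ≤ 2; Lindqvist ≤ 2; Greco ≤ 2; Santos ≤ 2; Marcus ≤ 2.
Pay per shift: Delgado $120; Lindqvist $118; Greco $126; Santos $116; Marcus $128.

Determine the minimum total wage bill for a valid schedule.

$1088

Picking the cheapest available clerk for each shift independently would cost $1052, but that ignores the shift limits.
An optimal schedule: Aug 17→Lindqvist, Aug 18→Delgado, Aug 19→Delgado, Aug 20→Greco, Aug 21→Greco, Aug 22→Santos+Marcus, Aug 23→Lindqvist, Aug 24→Santos.
Total: 118 + 120 + 120 + 126 + 126 + 116 + 128 + 118 + 116 = $1088.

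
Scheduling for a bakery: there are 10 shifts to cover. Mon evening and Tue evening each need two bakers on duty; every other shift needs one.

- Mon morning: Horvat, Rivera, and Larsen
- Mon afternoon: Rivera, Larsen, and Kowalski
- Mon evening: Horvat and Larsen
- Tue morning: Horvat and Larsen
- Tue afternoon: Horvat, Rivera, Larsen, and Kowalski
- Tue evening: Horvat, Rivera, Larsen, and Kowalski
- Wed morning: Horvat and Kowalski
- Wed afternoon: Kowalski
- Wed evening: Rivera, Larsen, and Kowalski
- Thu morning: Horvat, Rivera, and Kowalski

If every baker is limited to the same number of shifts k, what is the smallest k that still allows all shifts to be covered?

3

With 4 bakers and 12 worker-slots to fill, someone must work at least ⌈12/4⌉ = 3 shifts, so k ≥ 3.
k = 3 works: Mon morning→Rivera, Mon afternoon→Rivera, Mon evening→Horvat+Larsen, Tue morning→Horvat, Tue afternoon→Larsen, Tue evening→Larsen+Kowalski, Wed morning→Horvat, Wed afternoon→Kowalski, Wed evening→Rivera, Thu morning→Kowalski.
Loads: Horvat 3, Rivera 3, Larsen 3, Kowalski 3 — all ≤ 3.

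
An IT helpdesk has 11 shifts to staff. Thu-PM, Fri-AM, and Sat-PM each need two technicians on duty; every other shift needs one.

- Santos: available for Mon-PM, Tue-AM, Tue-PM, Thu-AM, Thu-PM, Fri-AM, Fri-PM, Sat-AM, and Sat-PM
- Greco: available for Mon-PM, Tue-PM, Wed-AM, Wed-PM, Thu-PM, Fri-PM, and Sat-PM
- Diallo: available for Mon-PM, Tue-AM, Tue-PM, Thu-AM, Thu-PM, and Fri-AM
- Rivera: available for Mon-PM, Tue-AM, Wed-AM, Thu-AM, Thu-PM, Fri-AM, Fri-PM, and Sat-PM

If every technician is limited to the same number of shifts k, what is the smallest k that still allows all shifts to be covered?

4

With 4 technicians and 14 worker-slots to fill, someone must work at least ⌈14/4⌉ = 4 shifts, so k ≥ 4.
k = 4 works: Mon-PM→Diallo, Tue-AM→Santos, Tue-PM→Santos, Wed-AM→Greco, Wed-PM→Greco, Thu-AM→Santos, Thu-PM→Diallo+Rivera, Fri-AM→Diallo+Rivera, Fri-PM→Greco, Sat-AM→Santos, Sat-PM→Greco+Rivera.
Loads: Santos 4, Greco 4, Diallo 3, Rivera 3 — all ≤ 4.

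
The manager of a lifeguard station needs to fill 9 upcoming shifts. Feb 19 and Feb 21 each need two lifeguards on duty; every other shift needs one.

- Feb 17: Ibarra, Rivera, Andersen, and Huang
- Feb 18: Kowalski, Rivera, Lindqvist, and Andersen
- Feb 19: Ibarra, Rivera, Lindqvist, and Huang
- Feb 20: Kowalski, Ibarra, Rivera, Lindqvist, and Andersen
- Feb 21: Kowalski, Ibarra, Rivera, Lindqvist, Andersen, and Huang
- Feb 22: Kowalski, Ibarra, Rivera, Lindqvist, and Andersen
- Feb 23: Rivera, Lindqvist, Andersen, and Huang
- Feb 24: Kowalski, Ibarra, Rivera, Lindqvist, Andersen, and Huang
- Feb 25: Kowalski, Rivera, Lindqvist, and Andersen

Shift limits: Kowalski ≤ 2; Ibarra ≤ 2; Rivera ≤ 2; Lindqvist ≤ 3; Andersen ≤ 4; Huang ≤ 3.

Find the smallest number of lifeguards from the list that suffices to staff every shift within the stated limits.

11 slots to fill and no one can take more than 4, so at least ⌈11/4⌉ = 3 lifeguards are needed.
Any 3 lifeguards together have capacity at most 4+3+3 = 10 < 11 slots, so 3 can never suffice.
Kowalski, Ibarra, Lindqvist, and Andersen alone can cover everything: Feb 17→Ibarra, Feb 18→Kowalski, Feb 19→Ibarra+Lindqvist, Feb 20→Andersen, Feb 21→Lindqvist+Andersen, Feb 22→Andersen, Feb 23→Lindqvist, Feb 24→Andersen, Feb 25→Kowalski.

4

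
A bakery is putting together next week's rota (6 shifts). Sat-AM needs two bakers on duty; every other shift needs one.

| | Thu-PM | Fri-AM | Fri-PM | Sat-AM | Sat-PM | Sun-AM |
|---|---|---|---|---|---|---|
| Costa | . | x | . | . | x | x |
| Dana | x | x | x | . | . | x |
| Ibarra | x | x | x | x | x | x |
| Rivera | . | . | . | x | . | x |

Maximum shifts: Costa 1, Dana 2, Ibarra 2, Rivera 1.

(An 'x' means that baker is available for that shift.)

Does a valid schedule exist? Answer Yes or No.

Total capacity is 1+2+2+1 = 6 but 7 worker-slots are needed — infeasible.

No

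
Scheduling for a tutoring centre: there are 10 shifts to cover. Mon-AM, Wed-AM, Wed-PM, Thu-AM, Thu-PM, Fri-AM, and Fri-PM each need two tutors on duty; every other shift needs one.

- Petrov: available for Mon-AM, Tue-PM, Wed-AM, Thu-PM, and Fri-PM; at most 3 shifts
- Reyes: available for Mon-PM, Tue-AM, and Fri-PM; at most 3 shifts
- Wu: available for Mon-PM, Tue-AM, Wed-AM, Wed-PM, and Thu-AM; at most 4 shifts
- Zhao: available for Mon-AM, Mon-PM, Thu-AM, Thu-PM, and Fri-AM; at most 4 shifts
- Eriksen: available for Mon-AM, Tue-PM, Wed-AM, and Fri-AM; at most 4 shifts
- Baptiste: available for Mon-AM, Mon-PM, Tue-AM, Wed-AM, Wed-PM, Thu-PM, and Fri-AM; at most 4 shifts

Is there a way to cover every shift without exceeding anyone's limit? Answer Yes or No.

Yes

Wed-PM can only be covered by Wu and Baptiste, so that assignment is forced.
Thu-AM can only be covered by Wu and Zhao, so that assignment is forced.
Fri-PM can only be covered by Petrov and Reyes, so that assignment is forced.
One valid schedule: Mon-AM→Zhao+Eriksen, Mon-PM→Reyes, Tue-AM→Reyes, Tue-PM→Petrov, Wed-AM→Wu+Eriksen, Wed-PM→Wu+Baptiste, Thu-AM→Wu+Zhao, Thu-PM→Petrov+Zhao, Fri-AM→Zhao+Eriksen, Fri-PM→Petrov+Reyes.
Loads: Petrov 3/3, Reyes 3/3, Wu 3/4, Zhao 4/4, Eriksen 3/4, Baptiste 1/4 — all within limits.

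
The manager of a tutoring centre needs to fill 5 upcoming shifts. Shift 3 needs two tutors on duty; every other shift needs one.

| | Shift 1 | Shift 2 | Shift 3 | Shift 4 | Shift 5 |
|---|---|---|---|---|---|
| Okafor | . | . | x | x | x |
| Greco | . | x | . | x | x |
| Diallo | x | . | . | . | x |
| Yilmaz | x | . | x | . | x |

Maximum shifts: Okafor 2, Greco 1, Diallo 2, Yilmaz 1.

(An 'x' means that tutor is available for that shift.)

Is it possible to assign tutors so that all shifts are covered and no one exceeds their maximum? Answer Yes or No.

Shift 2 can only be covered by Greco, so that assignment is forced.
Shift 3 can only be covered by Okafor and Yilmaz, so that assignment is forced.
One valid schedule: Shift 1→Diallo, Shift 2→Greco, Shift 3→Okafor+Yilmaz, Shift 4→Okafor, Shift 5→Diallo.
Loads: Okafor 2/2, Greco 1/1, Diallo 2/2, Yilmaz 1/1 — all within limits.

Yes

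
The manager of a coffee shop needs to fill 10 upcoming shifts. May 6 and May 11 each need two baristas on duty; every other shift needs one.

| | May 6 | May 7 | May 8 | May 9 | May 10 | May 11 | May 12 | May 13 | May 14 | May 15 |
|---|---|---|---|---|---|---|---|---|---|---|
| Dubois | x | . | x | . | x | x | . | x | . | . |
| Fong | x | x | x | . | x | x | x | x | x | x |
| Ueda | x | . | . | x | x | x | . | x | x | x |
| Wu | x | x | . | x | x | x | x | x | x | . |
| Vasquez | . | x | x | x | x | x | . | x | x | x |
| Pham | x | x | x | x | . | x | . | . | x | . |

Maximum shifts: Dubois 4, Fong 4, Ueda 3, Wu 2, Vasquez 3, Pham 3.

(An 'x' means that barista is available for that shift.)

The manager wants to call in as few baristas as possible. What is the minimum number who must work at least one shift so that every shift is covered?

4

12 slots to fill and no one can take more than 4, so at least ⌈12/4⌉ = 3 baristas are needed.
Any 3 baristas together have capacity at most 4+4+3 = 11 < 12 slots, so 3 can never suffice.
Dubois, Fong, Ueda, and Wu alone can cover everything: May 6→Dubois+Ueda, May 7→Fong, May 8→Dubois, May 9→Ueda, May 10→Dubois, May 11→Ueda+Wu, May 12→Fong, May 13→Dubois, May 14→Fong, May 15→Fong.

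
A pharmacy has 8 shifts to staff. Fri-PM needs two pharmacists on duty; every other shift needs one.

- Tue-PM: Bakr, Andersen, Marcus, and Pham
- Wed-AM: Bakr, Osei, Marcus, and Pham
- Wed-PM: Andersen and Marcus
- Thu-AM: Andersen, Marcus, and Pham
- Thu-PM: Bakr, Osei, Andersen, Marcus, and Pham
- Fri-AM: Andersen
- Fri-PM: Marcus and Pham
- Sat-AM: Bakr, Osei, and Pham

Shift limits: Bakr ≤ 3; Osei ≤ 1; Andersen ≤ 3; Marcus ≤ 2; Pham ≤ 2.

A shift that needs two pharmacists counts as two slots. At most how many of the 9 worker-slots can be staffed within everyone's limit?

9

Total capacity across all pharmacists is 3+1+3+2+2 = 11, and 9 slots are needed, so at most 9 can be filled.
An assignment achieving 9: Tue-PM→Bakr, Wed-AM→Bakr, Wed-PM→Andersen, Thu-AM→Andersen, Thu-PM→Osei, Fri-AM→Andersen, Fri-PM→Marcus+Pham, Sat-AM→Bakr.
Loads: Bakr 3/3, Osei 1/1, Andersen 3/3, Marcus 1/2, Pham 1/2.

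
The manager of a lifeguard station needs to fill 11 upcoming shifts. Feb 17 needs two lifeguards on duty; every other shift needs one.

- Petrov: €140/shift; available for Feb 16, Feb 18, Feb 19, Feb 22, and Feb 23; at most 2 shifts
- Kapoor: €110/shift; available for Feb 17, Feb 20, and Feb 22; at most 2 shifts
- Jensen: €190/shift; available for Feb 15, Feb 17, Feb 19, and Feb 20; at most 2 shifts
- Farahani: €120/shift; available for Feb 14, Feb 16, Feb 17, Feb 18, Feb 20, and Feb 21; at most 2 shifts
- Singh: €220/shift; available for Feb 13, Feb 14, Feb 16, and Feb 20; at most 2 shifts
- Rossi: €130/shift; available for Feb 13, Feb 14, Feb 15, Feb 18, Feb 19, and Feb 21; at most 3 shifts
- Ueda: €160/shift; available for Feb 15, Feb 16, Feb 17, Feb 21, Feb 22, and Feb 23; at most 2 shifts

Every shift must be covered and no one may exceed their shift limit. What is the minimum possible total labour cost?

Picking the cheapest available lifeguard for each shift independently would cost €1460, but that ignores the shift limits.
An optimal schedule: Feb 13→Rossi, Feb 14→Farahani, Feb 15→Rossi, Feb 16→Petrov, Feb 17→Ueda+Jensen, Feb 18→Farahani, Feb 19→Rossi, Feb 20→Kapoor, Feb 21→Ueda, Feb 22→Kapoor, Feb 23→Petrov.
Total: 130 + 120 + 130 + 140 + 160 + 190 + 120 + 130 + 110 + 160 + 110 + 140 = €1640.

€1640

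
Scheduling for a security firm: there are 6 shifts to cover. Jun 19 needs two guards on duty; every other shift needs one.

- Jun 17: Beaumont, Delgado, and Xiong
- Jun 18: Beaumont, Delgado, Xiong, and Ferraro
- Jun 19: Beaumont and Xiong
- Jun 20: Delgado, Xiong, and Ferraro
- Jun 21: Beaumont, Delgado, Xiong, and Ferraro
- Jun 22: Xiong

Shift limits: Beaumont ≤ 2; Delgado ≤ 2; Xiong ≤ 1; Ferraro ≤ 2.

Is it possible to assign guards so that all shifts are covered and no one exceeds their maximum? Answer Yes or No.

No

Total capacity is 7 and 7 slots are needed, so capacity alone doesn't rule it out.
Shifts {Jun 19, Jun 22} need 3 worker-slots in total, but the guards available for any of those shifts (Beaumont and Xiong) can supply at most 2 among them. So no valid schedule exists.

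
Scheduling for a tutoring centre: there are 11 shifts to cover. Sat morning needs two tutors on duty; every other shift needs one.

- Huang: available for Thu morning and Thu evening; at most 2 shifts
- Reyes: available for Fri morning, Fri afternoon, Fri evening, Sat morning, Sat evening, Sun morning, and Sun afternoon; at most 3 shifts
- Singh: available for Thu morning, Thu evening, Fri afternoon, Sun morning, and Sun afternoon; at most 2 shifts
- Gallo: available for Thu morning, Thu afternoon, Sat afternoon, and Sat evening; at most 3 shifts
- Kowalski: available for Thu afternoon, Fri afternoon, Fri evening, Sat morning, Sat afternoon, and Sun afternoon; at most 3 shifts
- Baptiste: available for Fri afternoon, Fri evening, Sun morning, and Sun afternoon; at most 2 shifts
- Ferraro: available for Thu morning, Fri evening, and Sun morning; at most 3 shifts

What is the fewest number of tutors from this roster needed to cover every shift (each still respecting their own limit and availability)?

5

12 slots to fill and no one can take more than 3, so at least ⌈12/3⌉ = 4 tutors are needed.
No set of 4 tutors can cover every shift (each such set leaves at least one shift with no one available or exceeds a cap).
Huang, Reyes, Singh, Gallo, and Kowalski alone can cover everything: Thu morning→Huang, Thu afternoon→Gallo, Thu evening→Huang, Fri morning→Reyes, Fri afternoon→Singh, Fri evening→Reyes, Sat morning→Reyes+Kowalski, Sat afternoon→Gallo, Sat evening→Gallo, Sun morning→Singh, Sun afternoon→Kowalski.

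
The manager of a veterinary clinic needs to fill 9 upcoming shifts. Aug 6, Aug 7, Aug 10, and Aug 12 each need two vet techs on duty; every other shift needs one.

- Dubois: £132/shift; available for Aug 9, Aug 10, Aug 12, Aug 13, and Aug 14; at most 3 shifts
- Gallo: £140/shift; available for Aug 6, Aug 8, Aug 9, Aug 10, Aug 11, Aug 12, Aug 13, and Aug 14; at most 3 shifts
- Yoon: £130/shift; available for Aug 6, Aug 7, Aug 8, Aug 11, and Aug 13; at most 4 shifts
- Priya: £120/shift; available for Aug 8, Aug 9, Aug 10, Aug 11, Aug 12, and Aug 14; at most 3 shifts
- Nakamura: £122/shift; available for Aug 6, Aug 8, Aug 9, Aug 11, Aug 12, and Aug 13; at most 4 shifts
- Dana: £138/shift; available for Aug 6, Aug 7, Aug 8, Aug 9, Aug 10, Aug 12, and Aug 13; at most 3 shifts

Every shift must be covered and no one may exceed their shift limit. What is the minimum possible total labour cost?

£1638

Aug 7 can only be covered by Yoon and Dana, so that assignment is forced.
Picking the cheapest available vet tech for each shift independently would cost £1616, but that ignores the shift limits.
An optimal schedule: Aug 6→Nakamura+Yoon, Aug 7→Yoon+Dana, Aug 8→Yoon, Aug 9→Nakamura, Aug 10→Priya+Dubois, Aug 11→Nakamura, Aug 12→Priya+Nakamura, Aug 13→Yoon, Aug 14→Priya.
Total: 122 + 130 + 130 + 138 + 130 + 122 + 120 + 132 + 122 + 120 + 122 + 130 + 120 = £1638.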